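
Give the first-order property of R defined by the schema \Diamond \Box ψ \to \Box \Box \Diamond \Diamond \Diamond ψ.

\forall x \forall y \forall z ((xRy \wedge x R^2 z) \to \exists w (yRw \wedge z R^3 w))

This is a Sahlqvist (Geach-type) schema ◇^1□^1ψ → □^2◇^3ψ.
First-order correspondent: \forall x \forall y \forall z ((xRy \wedge x R^2 z) \to \exists w (yRw \wedge z R^3 w)).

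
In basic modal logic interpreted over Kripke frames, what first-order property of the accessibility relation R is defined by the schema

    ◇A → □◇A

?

the Euclidean property: ∀x ∀y ∀z (Rxy ∧ Rxz → Ryz)

Suppose ◇A→□◇A is valid. Take Rxy, Rxz and set V(A)={y}. Then ◇A at x, so □◇A at x, so ◇A at z, so some w with Rzw has A; w=y, i.e. Rzy. By symmetry of the argument, Ryz.
Conversely, on a frame with the Euclidean property the schema holds at every world under every valuation.
So the correspondent is the Euclidean property.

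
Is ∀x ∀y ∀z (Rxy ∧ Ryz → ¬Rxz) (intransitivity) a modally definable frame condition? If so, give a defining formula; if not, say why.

No

Modal frame validity is preserved under surjective bounded morphisms.
The 7-cycle (worlds s,t,u,v,w,x,y with s→t→u→v→w→x→y→s) is intransitive. Mapping every world to a single reflexive point • is a surjective bounded morphism; the reflexive point is not intransitive (R••∧R•• but R••).
So the class is not modally definable.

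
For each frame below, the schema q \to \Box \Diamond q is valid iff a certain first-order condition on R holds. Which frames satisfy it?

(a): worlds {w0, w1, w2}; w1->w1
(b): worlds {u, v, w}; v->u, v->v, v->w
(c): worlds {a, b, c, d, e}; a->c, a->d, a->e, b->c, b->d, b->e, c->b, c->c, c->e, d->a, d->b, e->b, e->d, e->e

(a)

This is the axiom for symmetry; its first-order frame correspondent is \forall x \forall y (Rxy \to Ryx).
(a): ✓.
(b): fails — Rvu but not Ruv.
(c): fails — Rae but not Rea.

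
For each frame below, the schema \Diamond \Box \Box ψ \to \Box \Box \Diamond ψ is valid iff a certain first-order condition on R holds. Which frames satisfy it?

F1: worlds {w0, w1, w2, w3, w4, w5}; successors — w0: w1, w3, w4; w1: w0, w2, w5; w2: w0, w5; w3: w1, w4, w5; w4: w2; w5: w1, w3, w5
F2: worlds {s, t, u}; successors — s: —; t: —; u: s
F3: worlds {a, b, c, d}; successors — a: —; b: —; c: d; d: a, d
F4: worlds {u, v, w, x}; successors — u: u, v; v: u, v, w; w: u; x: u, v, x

Frame correspondent (Sahlqvist): \forall x \forall y \forall z ((xRy \wedge x R^2 z) \to \exists w (y R^2 w \wedge zRw)) — i.e. a generalized confluence (Geach) condition.
F1: fails — w0Rw1, w0R²w4 but no w with w1R²w and w4Rw.
F2: satisfies the condition.
F3: fails — cRd, cR²a but no w with dR²w and aRw.
F4: satisfies the condition.

F2, F4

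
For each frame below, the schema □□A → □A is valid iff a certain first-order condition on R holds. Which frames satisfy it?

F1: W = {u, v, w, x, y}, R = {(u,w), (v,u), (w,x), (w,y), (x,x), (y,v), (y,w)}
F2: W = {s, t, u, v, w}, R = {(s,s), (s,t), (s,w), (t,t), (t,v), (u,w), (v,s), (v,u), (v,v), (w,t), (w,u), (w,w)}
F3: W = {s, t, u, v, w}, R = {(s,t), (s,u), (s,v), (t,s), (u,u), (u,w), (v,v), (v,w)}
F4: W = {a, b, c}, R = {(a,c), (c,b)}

This is the axiom for density; its first-order frame correspondent is ∀x ∀y (Rxy → ∃z (Rxz ∧ Rzy)).
F1: fails — Ruw but no z with Ruz and Rzw.
F2: condition met.
F3: fails — Rts but no z with Rtz and Rzs.
F4: fails — Rac but no z with Raz and Rzc.
Valid on: F2.

F2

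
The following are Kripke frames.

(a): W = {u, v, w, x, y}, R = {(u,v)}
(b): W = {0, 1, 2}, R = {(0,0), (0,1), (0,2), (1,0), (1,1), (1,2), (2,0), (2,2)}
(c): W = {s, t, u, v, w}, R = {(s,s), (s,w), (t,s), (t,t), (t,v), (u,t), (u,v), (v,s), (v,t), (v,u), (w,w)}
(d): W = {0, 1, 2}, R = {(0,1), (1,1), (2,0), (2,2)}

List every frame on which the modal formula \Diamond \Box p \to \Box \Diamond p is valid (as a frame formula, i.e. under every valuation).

(b)

This is the axiom for convergence; its first-order frame correspondent is \forall x \forall y \forall z (Rxy \wedge Rxz \to \exists w (Ryw \wedge Rzw)).
(a): fails — Ruv and Ruv but v and v have no common successor.
(b): satisfies the condition.
(c): fails — Rvu and Rvs but u and s have no common successor.
(d): fails — R22 and R20 but 2 and 0 have no common successor.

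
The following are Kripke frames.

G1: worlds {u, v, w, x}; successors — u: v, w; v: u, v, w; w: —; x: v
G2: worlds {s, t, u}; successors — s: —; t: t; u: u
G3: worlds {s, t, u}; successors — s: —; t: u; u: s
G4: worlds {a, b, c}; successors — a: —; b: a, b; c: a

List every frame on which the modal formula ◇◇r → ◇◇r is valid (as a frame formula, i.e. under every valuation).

This is the axiom for a generalized confluence (Geach) condition; its first-order frame correspondent is ∀x ∀y (xR²y → ∃w (y = w ∧ xR²w)).
G1: holds.
G2: holds.
G3: holds.
G4: holds.
Valid on: G1, G2, G3, G4.

G1, G2, G3, G4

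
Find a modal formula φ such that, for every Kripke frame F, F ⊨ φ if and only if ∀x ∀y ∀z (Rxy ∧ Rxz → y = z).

This is partial functionality; the standard corresponding axiom is CD: ◇q → □q.
Suppose ◇q→□q is valid. Take Rxy, Rxz and set V(q)={y}. Then ◇q at x, so □q at x, so q at z, i.e. z=y.

◇q → □q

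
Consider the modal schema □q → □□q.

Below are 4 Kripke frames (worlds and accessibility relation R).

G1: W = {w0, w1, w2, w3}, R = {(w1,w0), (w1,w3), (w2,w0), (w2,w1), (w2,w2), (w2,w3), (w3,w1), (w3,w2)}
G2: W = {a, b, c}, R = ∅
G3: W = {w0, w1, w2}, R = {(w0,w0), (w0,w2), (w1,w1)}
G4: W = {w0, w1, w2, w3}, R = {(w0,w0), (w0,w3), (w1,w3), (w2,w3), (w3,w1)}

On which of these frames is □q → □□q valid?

G2, G3

Frame correspondent (Sahlqvist): ∀x ∀y ∀z (Rxy ∧ Ryz → Rxz) — i.e. transitivity.
G1: fails — Rw3w1 and Rw1w0 but not Rw3w0.
G2: holds.
G3: holds.
G4: fails — Rw3w1 and Rw1w3 but not Rw3w3.
Valid on: G2, G3.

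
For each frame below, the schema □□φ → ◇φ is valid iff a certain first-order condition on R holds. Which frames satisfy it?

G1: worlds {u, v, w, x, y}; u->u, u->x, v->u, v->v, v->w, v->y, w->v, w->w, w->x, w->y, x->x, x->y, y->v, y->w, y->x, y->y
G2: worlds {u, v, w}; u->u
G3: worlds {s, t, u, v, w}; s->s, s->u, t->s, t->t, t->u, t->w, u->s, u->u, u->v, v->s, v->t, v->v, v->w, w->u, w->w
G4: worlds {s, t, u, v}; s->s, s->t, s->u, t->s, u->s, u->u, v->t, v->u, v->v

G1, G3, G4

Frame correspondent (Sahlqvist): ∀x ∃w (xR²w ∧ xRw) — i.e. a generalized confluence (Geach) condition.
G1: holds.
G2: fails — at v but no t with vR²t and vRt.
G3: holds.
G4: holds.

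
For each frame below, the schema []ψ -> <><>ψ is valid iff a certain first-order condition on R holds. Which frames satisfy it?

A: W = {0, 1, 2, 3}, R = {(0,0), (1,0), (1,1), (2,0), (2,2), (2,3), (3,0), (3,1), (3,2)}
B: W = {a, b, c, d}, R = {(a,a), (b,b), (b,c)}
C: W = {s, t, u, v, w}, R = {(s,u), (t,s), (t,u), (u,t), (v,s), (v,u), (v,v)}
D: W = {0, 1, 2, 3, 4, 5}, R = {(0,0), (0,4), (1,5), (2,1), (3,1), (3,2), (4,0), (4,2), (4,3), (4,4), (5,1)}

A

The schema corresponds to a generalized confluence (Geach) condition: forall x exists w (xRw & x R^2 w).
A: holds.
B: fails — at c but no w with cRw and cR²w.
C: fails — at s but no w* with sRw* and sR²w*.
D: fails — at 1 but no w with 1Rw and 1R²w.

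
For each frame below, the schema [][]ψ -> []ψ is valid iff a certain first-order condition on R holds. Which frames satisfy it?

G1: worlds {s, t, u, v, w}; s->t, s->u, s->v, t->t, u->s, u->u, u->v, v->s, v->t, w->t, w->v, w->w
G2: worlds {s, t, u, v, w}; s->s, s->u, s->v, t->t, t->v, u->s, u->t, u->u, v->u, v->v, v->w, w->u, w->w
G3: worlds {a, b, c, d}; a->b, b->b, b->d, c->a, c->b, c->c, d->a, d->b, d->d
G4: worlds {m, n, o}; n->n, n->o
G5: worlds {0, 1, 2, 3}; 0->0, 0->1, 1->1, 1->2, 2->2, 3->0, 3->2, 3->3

Frame correspondent (Sahlqvist): forall x forall y (Rxy -> exists z (Rxz & Rzy)) — i.e. density.
G1: fails — Rvs but no z with Rvz and Rzs.
G2: holds.
G3: holds.
G4: holds.
G5: holds.

G2, G3, G4, G5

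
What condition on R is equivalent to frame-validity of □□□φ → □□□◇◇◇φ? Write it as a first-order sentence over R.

This is a Sahlqvist (Geach-type) schema ◇^0□^3φ → □^3◇^3φ.
Minimal-valuation argument: fix x; take any y with xR^0y and any z with xR^3z. Set V(φ) to the set of worlds R-reachable from y in exactly 3 steps. Then □^3φ holds at y, so the antecedent holds at x; validity forces ◇^3φ at z, giving a w with zR^3w and yR^3w.
First-order correspondent: ∀x ∀z (xR³z → ∃w (xR³w ∧ zR³w)).

∀x ∀z (xR³z → ∃w (xR³w ∧ zR³w))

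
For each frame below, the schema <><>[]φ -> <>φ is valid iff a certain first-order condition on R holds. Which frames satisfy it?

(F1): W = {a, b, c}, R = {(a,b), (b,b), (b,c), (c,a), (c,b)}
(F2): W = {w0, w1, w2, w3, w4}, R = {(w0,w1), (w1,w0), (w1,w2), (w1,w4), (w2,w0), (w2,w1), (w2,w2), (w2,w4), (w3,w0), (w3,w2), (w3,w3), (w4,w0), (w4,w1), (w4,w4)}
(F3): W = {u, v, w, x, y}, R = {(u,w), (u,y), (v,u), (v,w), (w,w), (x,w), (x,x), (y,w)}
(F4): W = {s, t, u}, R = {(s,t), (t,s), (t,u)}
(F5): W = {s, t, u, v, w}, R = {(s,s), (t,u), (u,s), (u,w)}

Frame correspondent (Sahlqvist): forall x forall y (x R^2 y -> exists w (yRw & xRw)) — i.e. a generalized confluence (Geach) condition.
(F1): satisfies the condition.
(F2): fails — w1R²w0 but no w with w0Rw and w1Rw.
(F3): satisfies the condition.
(F4): fails — sR²u but no w with uRw and sRw.
(F5): fails — tR²s but no w* with sRw* and tRw*.

(F1), (F3)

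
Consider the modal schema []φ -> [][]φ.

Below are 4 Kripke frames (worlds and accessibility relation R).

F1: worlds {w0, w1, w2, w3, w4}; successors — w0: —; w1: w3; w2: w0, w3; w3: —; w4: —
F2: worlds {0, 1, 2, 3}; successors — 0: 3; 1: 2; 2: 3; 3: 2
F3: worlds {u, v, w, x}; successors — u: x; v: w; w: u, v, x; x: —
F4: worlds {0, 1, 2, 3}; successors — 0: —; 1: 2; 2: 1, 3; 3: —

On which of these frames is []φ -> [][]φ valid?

Frame correspondent (Sahlqvist): forall x forall y forall z (Rxy & Ryz -> Rxz) — i.e. transitivity.
F1: holds.
F2: fails — R12 and R23 but not R13.
F3: fails — Rvw and Rwu but not Rvu.
F4: fails — R12 and R23 but not R13.
Valid on: F1.

F1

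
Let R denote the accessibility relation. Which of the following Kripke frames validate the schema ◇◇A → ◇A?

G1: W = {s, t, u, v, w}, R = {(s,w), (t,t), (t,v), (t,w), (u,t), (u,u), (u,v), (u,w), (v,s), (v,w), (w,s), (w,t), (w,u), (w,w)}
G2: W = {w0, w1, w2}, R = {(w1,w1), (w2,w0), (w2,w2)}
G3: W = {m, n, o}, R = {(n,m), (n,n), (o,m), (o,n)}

Frame correspondent (Sahlqvist): ∀x ∀y ∀z (Rxy ∧ Ryz → Rxz) — i.e. transitivity.
G1: fails — Ruv and Rvs but not Rus.
G2: holds.
G3: holds.

G2, G3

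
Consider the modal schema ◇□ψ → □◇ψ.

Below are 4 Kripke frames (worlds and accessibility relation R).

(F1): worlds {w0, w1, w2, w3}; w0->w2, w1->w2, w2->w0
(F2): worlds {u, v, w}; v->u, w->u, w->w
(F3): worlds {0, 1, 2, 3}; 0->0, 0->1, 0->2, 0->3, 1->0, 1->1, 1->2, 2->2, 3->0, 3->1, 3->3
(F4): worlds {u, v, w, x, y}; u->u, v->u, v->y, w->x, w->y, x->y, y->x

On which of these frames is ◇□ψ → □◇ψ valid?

(F1)

Frame correspondent (Sahlqvist): ∀x ∀y ∀z (Rxy ∧ Rxz → ∃w (Ryw ∧ Rzw)) — i.e. convergence.
(F1): holds.
(F2): fails — Rvu and Rvu but u and u have no common successor.
(F3): fails — R02 and R03 but 2 and 3 have no common successor.
(F4): fails — Rvu and Rvy but u and y have no common successor.
Valid on: (F1).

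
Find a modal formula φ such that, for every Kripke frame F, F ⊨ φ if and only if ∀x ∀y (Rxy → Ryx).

q → □◇q

This is symmetry; the standard corresponding axiom is B: q → □◇q.
Suppose q→□◇q is valid. Take Rxy and set V(q)={x}. Then q at x, so □◇q at x, so ◇q at y, so some z with Ryz has q; z=x, i.e. Ryx.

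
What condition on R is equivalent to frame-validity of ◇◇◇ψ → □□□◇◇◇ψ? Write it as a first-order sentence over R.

∀x ∀y ∀z ((xR³y ∧ xR³z) → ∃w (y = w ∧ zR³w))

This is a Sahlqvist (Geach-type) schema ◇^3□^0ψ → □^3◇^3ψ.
Minimal-valuation argument: fix x; take any y with xR^3y and any z with xR^3z. Set V(ψ) to the set of worlds R-reachable from y in exactly 0 steps. Then □^0ψ holds at y, so the antecedent holds at x; validity forces ◇^3ψ at z, giving a w with zR^3w and yR^0w.
First-order correspondent: ∀x ∀y ∀z ((xR³y ∧ xR³z) → ∃w (y = w ∧ zR³w)).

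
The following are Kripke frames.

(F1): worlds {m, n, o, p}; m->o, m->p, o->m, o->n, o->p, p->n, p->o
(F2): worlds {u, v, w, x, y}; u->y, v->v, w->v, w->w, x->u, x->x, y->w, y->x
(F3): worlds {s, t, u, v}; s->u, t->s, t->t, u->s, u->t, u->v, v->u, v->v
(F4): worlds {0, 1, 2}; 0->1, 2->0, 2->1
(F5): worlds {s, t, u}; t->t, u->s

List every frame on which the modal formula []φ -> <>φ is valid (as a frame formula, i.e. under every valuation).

(F2), (F3)

This is the axiom for seriality; its first-order frame correspondent is forall x exists y Rxy.
(F1): fails — world n has no successor.
(F2): satisfies the condition.
(F3): satisfies the condition.
(F4): fails — world 1 has no successor.
(F5): fails — world s has no successor.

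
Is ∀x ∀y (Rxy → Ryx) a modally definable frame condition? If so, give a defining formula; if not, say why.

The condition is symmetry. A defining modal formula is q → □◇q.
Suppose q→□◇q is valid. Take Rxy and set V(q)={x}. Then q at x, so □◇q at x, so ◇q at y, so some z with Ryz has q; z=x, i.e. Ryx.

Yes — defined by q → □◇q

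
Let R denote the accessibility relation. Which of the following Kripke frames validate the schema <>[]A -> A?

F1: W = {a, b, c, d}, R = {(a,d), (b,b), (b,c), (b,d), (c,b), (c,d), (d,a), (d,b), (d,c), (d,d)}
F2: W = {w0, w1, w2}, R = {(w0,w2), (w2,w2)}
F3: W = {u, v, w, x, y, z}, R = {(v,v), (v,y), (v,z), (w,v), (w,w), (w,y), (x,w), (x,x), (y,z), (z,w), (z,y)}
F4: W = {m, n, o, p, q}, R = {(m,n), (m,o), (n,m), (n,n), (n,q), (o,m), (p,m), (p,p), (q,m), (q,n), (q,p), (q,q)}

Frame correspondent (Sahlqvist): forall x forall y (xRy -> exists w (yRw & x = w)) — i.e. a generalized confluence (Geach) condition.
F1: ✓.
F2: fails — w0Rw2 but no w with w2Rw and w0=w.
F3: fails — vRy but no t with yRt and v=t.
F4: fails — pRm but no w with mRw and p=w.

F1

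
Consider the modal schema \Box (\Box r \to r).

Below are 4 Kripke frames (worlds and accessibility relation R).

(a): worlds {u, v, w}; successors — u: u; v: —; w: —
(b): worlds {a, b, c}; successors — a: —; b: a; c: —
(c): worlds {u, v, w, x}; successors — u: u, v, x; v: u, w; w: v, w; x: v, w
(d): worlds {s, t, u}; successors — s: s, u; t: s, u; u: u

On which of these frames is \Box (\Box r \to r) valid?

This is the axiom for shift-reflexivity; its first-order frame correspondent is \forall x \forall y (Rxy \to Ryy).
(a): condition met.
(b): fails — Rba but not Raa.
(c): fails — Ruv but not Rvv.
(d): condition met.

(a), (d)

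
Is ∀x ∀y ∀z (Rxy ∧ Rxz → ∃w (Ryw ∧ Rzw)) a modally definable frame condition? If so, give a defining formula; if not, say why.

This is a Sahlqvist condition; the .2 axiom ◇□p → □◇p defines it.

Definable; ◇□p → □◇p defines it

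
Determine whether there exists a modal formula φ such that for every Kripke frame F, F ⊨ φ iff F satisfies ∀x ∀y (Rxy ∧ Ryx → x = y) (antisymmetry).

No — not modally definable

Any modally definable frame class is closed under surjective bounded morphisms.
The 6-cycle (worlds s,t,u,v,w,x with s→t→u→v→w→x→s) is antisymmetric. Sending even-indexed worlds to s and odd-indexed worlds to t is a surjective bounded morphism onto the two-world frame with s↔t, which is not antisymmetric.
Hence antisymmetry is not modally definable.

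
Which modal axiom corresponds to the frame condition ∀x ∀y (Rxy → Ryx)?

q → □◇q

This is symmetry; the standard corresponding axiom is B: q → □◇q.
Suppose q→□◇q is valid. Take Rxy and set V(q)={x}. Then q at x, so □◇q at x, so ◇q at y, so some z with Ryz has q; z=x, i.e. Ryx.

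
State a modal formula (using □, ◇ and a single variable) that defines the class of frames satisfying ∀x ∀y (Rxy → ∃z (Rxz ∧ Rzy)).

□□s → □s

A defining formula is □□s → □s (the C4 axiom).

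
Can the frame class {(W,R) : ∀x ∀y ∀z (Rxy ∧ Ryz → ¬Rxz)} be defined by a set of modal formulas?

No — not modally definable

Modal frame validity is preserved under surjective bounded morphisms.
The 7-cycle (worlds w0,w1,w2,w3,w4,w5,w6 with w0→w1→w2→w3→w4→w5→w6→w0) is intransitive. Mapping every world to a single reflexive point • is a surjective bounded morphism; the reflexive point is not intransitive (R••∧R•• but R••).
So no modal formula (or set of formulas) defines exactly the intransitive frames.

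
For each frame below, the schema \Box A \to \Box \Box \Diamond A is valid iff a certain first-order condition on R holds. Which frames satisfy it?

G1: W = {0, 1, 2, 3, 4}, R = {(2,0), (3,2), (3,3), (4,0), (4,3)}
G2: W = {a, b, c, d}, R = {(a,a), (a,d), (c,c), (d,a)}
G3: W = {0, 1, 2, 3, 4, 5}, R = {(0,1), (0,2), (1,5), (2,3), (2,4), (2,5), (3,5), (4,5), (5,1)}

Frame correspondent (Sahlqvist): \forall x \forall z (x R^2 z \to \exists w (xRw \wedge zRw)) — i.e. a generalized confluence (Geach) condition.
G1: fails — 3R²0 but no w with 3Rw and 0Rw.
G2: ✓.
G3: fails — 0R²3 but no w with 0Rw and 3Rw.
Valid on: G2.

G2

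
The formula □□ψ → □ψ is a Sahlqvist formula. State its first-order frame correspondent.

Suppose □□ψ→□ψ is valid. Take Rxy and set V(ψ)={w : xR²w}. Then □□ψ at x, so □ψ at x, so ψ at y, i.e. ∃z(Rxz∧Rzy).
The converse is a direct semantic check.
So the correspondent is density.

density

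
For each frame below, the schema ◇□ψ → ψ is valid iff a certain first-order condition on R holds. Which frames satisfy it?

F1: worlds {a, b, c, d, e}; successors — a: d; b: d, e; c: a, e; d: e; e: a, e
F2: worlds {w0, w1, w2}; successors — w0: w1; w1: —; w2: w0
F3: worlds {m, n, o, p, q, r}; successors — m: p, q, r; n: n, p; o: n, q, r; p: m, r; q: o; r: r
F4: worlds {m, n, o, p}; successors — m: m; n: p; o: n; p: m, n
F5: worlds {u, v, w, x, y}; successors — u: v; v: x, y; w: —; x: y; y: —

none

The schema corresponds to symmetry: ∀x ∀y (Rxy → Ryx).
F1: fails — Rea but not Rae.
F2: fails — Rw0w1 but not Rw1w0.
F3: fails — Ron but not Rno.
F4: fails — Ron but not Rno.
F5: fails — Rxy but not Ryx.
Valid on no frame.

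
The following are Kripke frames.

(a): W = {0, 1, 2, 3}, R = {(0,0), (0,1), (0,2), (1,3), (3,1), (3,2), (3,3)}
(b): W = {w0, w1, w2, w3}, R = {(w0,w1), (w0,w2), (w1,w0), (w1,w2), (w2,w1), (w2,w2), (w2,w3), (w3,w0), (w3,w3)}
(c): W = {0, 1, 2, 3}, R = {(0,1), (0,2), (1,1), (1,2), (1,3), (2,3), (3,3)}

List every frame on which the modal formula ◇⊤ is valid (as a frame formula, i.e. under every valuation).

(b), (c)

This is the axiom for seriality; its first-order frame correspondent is ∀x ∃y Rxy.
(a): fails — world 2 has no successor.
(b): ✓.
(c): ✓.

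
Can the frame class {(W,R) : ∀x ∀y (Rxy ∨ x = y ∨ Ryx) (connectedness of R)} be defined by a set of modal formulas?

No — not modally definable

If a class were modally definable it would be closed under disjoint unions (Goldblatt–Thomason).
Take 2 disjoint single-world reflexive frames: each is trivially connected, but their disjoint union has 2 worlds with no edge between distinct components, so it is not connected.
So the class is not modally definable.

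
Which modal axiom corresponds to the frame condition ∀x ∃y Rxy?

□ψ → ◇ψ

A defining formula is □ψ → ◇ψ (the D axiom).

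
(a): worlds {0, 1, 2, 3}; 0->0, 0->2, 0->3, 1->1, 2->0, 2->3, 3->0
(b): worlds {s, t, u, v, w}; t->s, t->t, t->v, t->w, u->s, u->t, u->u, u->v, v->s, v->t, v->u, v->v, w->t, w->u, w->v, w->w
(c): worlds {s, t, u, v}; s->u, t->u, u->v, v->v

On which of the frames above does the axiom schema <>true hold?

Frame correspondent (Sahlqvist): forall x exists y Rxy — i.e. seriality.
(a): holds.
(b): fails — world s has no successor.
(c): holds.
Valid on: (a), (c).

(a), (c)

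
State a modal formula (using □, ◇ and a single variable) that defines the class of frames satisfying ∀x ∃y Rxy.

This is seriality; the standard corresponding axiom is D: □s → ◇s.
Suppose □s→◇s is valid. At any x set V(s)=W. Then □s at x, so ◇s at x, so x has a successor.

□s → ◇s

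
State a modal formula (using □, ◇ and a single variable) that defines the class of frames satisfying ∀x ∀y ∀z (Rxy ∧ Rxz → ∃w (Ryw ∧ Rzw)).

◇□q → □◇q

The condition is convergence. The .2 schema ◇□q → □◇q defines it.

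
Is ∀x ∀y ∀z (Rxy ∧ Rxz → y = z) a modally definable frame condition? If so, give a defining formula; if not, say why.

This is a Sahlqvist condition; the CD axiom ◇p → □p defines it.

Yes, by ◇p → □p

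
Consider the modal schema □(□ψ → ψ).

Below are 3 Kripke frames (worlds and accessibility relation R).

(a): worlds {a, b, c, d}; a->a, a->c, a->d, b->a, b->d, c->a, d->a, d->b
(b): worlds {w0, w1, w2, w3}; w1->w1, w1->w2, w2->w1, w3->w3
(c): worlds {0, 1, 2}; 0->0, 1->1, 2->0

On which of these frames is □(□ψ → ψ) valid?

(c)

This is the axiom for shift-reflexivity; its first-order frame correspondent is ∀x ∀y (Rxy → Ryy).
(a): fails — Rdb but not Rbb.
(b): fails — Rw1w2 but not Rw2w2.
(c): condition met.
Valid on: (c).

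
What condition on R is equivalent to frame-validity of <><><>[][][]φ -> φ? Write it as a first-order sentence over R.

forall x forall y (x R^3 y -> exists w (y R^3 w & x = w))

This is a Sahlqvist (Geach-type) schema ◇^3□^3φ → □^0◇^0φ.
Minimal-valuation argument: fix x; take any y with xR^3y and any z with xR^0z. Set V(φ) to the set of worlds R-reachable from y in exactly 3 steps. Then □^3φ holds at y, so the antecedent holds at x; validity forces ◇^0φ at z, giving a w with zR^0w and yR^3w.
First-order correspondent: forall x forall y (x R^3 y -> exists w (y R^3 w & x = w)).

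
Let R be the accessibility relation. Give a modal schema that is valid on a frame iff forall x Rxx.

This is reflexivity; the standard corresponding axiom is T: □s → s.
Suppose □s→s is valid. At any x set V(s)={w : Rxw}. Then □s holds at x, so s holds at x, i.e. Rxx.

□s → s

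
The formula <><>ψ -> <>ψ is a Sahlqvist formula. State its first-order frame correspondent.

This is frame-equivalent to □ψ → □□ψ (substitute ¬ψ for ψ and contrapose).
Suppose □ψ→□□ψ is valid. Take Rxy, Ryz and set V(ψ)={w : Rxw}. Then □ψ at x, so □□ψ at x, so □ψ at y, so ψ at z, i.e. Rxz.

transitivity: forall x forall y forall z (Rxy & Ryz -> Rxz)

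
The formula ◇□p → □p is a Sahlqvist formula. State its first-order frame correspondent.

This schema is equivalent to the 5 axiom ◇p → □◇p.
It corresponds to the Euclidean property: ∀x ∀y ∀z (Rxy ∧ Rxz → Ryz).

The Euclidean property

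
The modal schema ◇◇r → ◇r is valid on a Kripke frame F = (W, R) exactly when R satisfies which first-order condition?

Replacing r by ¬r and contraposing gives the equivalent schema □r → □□r.
Suppose □r→□□r is valid. Take Rxy, Ryz and set V(r)={w : Rxw}. Then □r at x, so □□r at x, so □r at y, so r at z, i.e. Rxz.

transitivity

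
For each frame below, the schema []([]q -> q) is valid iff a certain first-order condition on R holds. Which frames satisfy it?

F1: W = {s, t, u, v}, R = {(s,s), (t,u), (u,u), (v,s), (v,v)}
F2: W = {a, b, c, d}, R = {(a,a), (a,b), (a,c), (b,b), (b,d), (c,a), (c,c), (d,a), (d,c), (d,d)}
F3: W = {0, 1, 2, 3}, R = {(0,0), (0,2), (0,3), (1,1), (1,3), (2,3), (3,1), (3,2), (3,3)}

The schema corresponds to shift-reflexivity: forall x forall y (Rxy -> Ryy).
F1: holds.
F2: holds.
F3: fails — R32 but not R22.

F1, F2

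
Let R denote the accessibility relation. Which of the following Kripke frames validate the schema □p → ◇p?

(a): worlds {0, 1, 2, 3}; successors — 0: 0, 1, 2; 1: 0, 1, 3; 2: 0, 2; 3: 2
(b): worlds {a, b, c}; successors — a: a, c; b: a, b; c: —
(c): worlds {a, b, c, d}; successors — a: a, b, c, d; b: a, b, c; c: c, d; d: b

Frame correspondent (Sahlqvist): ∀x ∃y Rxy — i.e. seriality.
(a): holds.
(b): fails — world c has no successor.
(c): holds.
Valid on: (a), (c).

(a), (c)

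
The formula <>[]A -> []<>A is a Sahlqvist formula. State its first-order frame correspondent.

Suppose ◇□A→□◇A is valid. Take Rxy, Rxz and set V(A)={w : Ryw}. Then □A at y so ◇□A at x, so □◇A at x, so ◇A at z, giving w with Rzw and Ryw.

Convergence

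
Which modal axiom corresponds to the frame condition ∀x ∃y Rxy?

□ψ → ◇ψ

The condition is seriality. The D schema □ψ → ◇ψ defines it.
Suppose □ψ→◇ψ is valid. At any x set V(ψ)=W. Then □ψ at x, so ◇ψ at x, so x has a successor.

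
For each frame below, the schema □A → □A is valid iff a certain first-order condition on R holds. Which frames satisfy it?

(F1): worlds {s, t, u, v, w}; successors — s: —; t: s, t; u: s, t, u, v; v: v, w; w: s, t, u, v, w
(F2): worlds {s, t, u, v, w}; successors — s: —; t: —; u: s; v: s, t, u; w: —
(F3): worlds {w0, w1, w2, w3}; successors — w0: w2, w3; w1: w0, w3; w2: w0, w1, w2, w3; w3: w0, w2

(F1), (F2), (F3)

The schema corresponds to a generalized confluence (Geach) condition: ∀x ∀z (xRz → ∃w (xRw ∧ z = w)).
(F1): condition met.
(F2): condition met.
(F3): condition met.
Valid on: (F1), (F2), (F3).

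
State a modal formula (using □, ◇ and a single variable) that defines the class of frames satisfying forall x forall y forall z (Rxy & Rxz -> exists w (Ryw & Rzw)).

The condition is convergence. The .2 schema ◇□p → □◇p defines it.
Suppose ◇□p→□◇p is valid. Take Rxy, Rxz and set V(p)={w : Ryw}. Then □p at y so ◇□p at x, so □◇p at x, so ◇p at z, giving w with Rzw and Ryw.

◇□p → □◇p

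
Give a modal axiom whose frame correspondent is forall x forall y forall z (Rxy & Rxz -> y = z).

A defining formula is ◇p → □p (the CD axiom).

◇p → □p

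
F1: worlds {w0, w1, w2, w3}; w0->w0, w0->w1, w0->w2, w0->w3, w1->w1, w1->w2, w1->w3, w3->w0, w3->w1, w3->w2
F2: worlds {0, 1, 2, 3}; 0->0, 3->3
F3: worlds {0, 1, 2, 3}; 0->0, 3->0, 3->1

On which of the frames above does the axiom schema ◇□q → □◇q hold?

F2

Frame correspondent (Sahlqvist): ∀x ∀y ∀z (Rxy ∧ Rxz → ∃w (Ryw ∧ Rzw)) — i.e. convergence.
F1: fails — Rw0w1 and Rw0w2 but w1 and w2 have no common successor.
F2: condition met.
F3: fails — R30 and R31 but 0 and 1 have no common successor.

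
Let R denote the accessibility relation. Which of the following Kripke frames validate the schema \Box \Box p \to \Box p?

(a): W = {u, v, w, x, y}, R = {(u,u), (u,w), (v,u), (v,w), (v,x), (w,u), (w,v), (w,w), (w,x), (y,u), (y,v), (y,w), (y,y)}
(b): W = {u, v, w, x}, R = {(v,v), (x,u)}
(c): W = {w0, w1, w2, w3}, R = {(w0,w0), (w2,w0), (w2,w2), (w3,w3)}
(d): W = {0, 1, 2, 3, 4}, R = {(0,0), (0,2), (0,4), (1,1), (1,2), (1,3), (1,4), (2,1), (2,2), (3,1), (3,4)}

The schema corresponds to density: \forall x \forall y (Rxy \to \exists z (Rxz \wedge Rzy)).
(a): holds.
(b): fails — Rxu but no z with Rxz and Rzu.
(c): holds.
(d): holds.

(a), (c), (d)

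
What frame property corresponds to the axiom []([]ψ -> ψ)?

Suppose □(□ψ→ψ) is valid. Take Rxy and set V(ψ)={w : Ryw}. Then at y, □ψ holds; since □(□ψ→ψ) at x, □ψ→ψ at y, so ψ at y, i.e. Ryy.
Conversely, on a frame with shift-reflexivity the schema holds at every world under every valuation.
Frame condition: forall x forall y (Rxy -> Ryy).

Shift-reflexivity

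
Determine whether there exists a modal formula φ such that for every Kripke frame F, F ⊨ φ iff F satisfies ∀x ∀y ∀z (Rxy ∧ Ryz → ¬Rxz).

If a class were modally definable it would be closed under surjective bounded morphisms (Goldblatt–Thomason).
The 5-cycle (worlds 0,1,2,3,4 with 0→1→2→3→4→0) is intransitive. Mapping every world to a single reflexive point • is a surjective bounded morphism; the reflexive point is not intransitive (R••∧R•• but R••).
So no modal formula (or set of formulas) defines exactly the intransitive frames.

No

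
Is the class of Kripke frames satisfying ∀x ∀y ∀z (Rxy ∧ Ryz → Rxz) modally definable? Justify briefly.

Definable; □p → □□p defines it

The condition is transitivity. A defining modal formula is □p → □□p.
Suppose □p→□□p is valid. Take Rxy, Ryz and set V(p)={w : Rxw}. Then □p at x, so □□p at x, so □p at y, so p at z, i.e. Rxz.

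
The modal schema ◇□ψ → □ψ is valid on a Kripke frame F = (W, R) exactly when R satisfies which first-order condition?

Equivalently (dual form): ◇ψ → □◇ψ.
Suppose ◇ψ→□◇ψ is valid. Take Rxy, Rxz and set V(ψ)={y}. Then ◇ψ at x, so □◇ψ at x, so ◇ψ at z, so some w with Rzw has ψ; w=y, i.e. Rzy. By symmetry of the argument, Ryz.

the Euclidean property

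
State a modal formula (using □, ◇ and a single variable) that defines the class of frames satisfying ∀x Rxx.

□p → p

A defining formula is □p → p (the T axiom).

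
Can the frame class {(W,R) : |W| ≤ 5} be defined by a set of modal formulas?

Not definable by any modal formula

Modal frame validity is preserved under disjoint unions.
Any modal formula valid on each of 6 disjoint one-world frames is valid on their disjoint union (validity is preserved under disjoint unions). Each one-world frame has |W|=1≤5, but the union has |W|=6.
So no modal formula (or set of formulas) defines exactly the |W|≤5 frames.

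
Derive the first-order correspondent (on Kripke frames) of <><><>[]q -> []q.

forall x forall y forall z ((x R^3 y & xRz) -> exists w (yRw & z = w))

This is a Sahlqvist (Geach-type) schema ◇^3□^1q → □^1◇^0q.
Minimal-valuation argument: fix x; take any y with xR^3y and any z with xR^1z. Set V(q) to the set of worlds R-reachable from y in exactly 1 step. Then □^1q holds at y, so the antecedent holds at x; validity forces ◇^0q at z, giving a w with zR^0w and yR^1w.
First-order correspondent: forall x forall y forall z ((x R^3 y & xRz) -> exists w (yRw & z = w)).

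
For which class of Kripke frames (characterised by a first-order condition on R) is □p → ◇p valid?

Suppose □p→◇p is valid. At any x set V(p)=W. Then □p at x, so ◇p at x, so x has a successor.

seriality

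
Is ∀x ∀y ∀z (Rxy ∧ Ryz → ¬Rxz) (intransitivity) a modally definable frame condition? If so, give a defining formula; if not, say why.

No — not modally definable

If a class were modally definable it would be closed under surjective bounded morphisms (Goldblatt–Thomason).
The 3-cycle (worlds w0,w1,w2 with w0→w1→w2→w0) is intransitive. Mapping every world to a single reflexive point • is a surjective bounded morphism; the reflexive point is not intransitive (R••∧R•• but R••).
So no modal formula (or set of formulas) defines exactly the intransitive frames.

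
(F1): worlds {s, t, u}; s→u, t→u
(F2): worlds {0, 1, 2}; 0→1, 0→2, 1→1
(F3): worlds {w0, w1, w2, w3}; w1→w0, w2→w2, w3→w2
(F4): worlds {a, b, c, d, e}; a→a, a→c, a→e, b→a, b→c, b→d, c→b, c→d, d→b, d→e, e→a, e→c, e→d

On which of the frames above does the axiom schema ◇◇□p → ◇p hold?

Frame correspondent (Sahlqvist): ∀x ∀y (xR²y → ∃w (yRw ∧ xRw)) — i.e. a generalized confluence (Geach) condition.
(F1): satisfies the condition.
(F2): satisfies the condition.
(F3): satisfies the condition.
(F4): fails — aR²c but no w with cRw and aRw.
Valid on: (F1), (F2), (F3).

(F1), (F2), (F3)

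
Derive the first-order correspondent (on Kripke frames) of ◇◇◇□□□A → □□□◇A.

∀x ∀y ∀z ((xR³y ∧ xR³z) → ∃w (yR³w ∧ zRw))

This is a Sahlqvist (Geach-type) schema ◇^3□^3A → □^3◇^1A.
First-order correspondent: ∀x ∀y ∀z ((xR³y ∧ xR³z) → ∃w (yR³w ∧ zRw)).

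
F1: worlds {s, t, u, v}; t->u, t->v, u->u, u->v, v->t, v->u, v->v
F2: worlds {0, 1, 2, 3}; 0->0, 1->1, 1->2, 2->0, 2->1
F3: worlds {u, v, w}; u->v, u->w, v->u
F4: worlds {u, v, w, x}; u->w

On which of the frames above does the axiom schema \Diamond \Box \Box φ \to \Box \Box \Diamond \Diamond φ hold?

F1, F2, F4

This is the axiom for a generalized confluence (Geach) condition; its first-order frame correspondent is \forall x \forall y \forall z ((xRy \wedge x R^2 z) \to \exists w (y R^2 w \wedge z R^2 w)).
F1: holds.
F2: holds.
F3: fails — uRv, uR²u but no t with vR²t and uR²t.
F4: holds.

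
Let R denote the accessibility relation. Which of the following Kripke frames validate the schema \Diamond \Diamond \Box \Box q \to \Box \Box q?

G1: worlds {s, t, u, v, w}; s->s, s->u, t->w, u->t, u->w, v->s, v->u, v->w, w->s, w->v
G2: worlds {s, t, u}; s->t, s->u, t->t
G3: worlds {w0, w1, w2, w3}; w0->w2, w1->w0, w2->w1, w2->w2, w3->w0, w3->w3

Frame correspondent (Sahlqvist): \forall x \forall y \forall z ((x R^2 y \wedge x R^2 z) \to \exists w (y R^2 w \wedge z = w)) — i.e. a generalized confluence (Geach) condition.
G1: fails — sR²t, sR²t but no w* with tR²w* and t=w*.
G2: ✓.
G3: fails — w0R²w1, w0R²w1 but no w with w1R²w and w1=w.

G2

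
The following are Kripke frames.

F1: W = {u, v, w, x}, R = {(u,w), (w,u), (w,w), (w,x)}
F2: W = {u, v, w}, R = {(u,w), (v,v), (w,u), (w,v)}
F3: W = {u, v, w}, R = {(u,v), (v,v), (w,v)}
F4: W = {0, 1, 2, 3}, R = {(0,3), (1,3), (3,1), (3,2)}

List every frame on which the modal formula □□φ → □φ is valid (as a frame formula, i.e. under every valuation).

Frame correspondent (Sahlqvist): ∀x ∀y (Rxy → ∃z (Rxz ∧ Rzy)) — i.e. density.
F1: satisfies the condition.
F2: fails — Rwu but no z with Rwz and Rzu.
F3: satisfies the condition.
F4: fails — R31 but no z with R3z and Rz1.
Valid on: F1, F3.

F1, F3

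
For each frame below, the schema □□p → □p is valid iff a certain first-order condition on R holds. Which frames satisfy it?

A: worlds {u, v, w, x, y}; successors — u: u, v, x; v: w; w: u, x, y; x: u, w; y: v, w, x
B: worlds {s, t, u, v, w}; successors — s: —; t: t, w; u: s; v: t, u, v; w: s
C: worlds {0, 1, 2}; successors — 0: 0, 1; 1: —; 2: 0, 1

C

Frame correspondent (Sahlqvist): ∀x ∀y (Rxy → ∃z (Rxz ∧ Rzy)) — i.e. density.
A: fails — Rxw but no z with Rxz and Rzw.
B: fails — Rus but no z with Ruz and Rzs.
C: ✓.
Valid on: C.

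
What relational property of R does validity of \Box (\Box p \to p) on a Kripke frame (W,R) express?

Suppose □(□p→p) is valid. Take Rxy and set V(p)={w : Ryw}. Then at y, □p holds; since □(□p→p) at x, □p→p at y, so p at y, i.e. Ryy.

shift-reflexivity: \forall x \forall y (Rxy \to Ryy)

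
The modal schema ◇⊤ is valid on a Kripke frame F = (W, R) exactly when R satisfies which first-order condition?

◇⊤ holds at w iff w has a successor, so frame-validity of ◇⊤ is exactly seriality. Equivalently via □r → ◇r:
Suppose □r→◇r is valid. At any x set V(r)=W. Then □r at x, so ◇r at x, so x has a successor.

seriality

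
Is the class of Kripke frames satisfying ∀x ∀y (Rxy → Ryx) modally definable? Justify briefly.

Yes: it is symmetry, defined by the B schema p → □◇p.
Suppose p→□◇p is valid. Take Rxy and set V(p)={x}. Then p at x, so □◇p at x, so ◇p at y, so some z with Ryz has p; z=x, i.e. Ryx.

Yes — defined by p → □◇p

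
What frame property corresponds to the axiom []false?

□⊥ is valid iff no world has any successor (otherwise □⊥ fails at any world with one).
Conversely, any frame satisfying forall x forall y ~Rxy validates the schema.
So the correspondent is emptiness of R.

Emptiness of R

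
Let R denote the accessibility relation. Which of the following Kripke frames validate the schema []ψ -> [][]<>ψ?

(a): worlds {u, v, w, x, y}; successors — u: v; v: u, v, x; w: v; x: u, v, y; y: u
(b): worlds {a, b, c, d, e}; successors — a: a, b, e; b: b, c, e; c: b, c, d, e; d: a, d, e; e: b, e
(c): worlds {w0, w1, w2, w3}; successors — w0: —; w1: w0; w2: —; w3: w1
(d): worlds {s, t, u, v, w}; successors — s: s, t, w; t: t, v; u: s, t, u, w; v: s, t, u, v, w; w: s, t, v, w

(a), (b), (d)

The schema corresponds to a generalized confluence (Geach) condition: forall x forall z (x R^2 z -> exists w (xRw & zRw)).
(a): satisfies the condition.
(b): satisfies the condition.
(c): fails — w3R²w0 but no w with w3Rw and w0Rw.
(d): satisfies the condition.
Valid on: (a), (b), (d).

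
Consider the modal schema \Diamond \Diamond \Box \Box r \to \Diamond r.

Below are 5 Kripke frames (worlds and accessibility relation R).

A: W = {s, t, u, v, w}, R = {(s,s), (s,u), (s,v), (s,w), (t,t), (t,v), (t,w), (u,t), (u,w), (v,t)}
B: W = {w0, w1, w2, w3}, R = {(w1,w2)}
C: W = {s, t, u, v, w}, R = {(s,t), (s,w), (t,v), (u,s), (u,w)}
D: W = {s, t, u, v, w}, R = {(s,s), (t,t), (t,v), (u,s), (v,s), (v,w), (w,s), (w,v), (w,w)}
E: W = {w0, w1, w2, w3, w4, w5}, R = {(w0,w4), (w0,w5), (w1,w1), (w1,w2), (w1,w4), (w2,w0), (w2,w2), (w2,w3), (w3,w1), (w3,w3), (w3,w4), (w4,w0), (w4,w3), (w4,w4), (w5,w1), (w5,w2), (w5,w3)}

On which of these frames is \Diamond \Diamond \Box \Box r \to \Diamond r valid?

B, E

This is the axiom for a generalized confluence (Geach) condition; its first-order frame correspondent is \forall x \forall y (x R^2 y \to \exists w (y R^2 w \wedge xRw)).
A: fails — sR²w but no w* with wR²w* and sRw*.
B: ✓.
C: fails — sR²v but no w* with vR²w* and sRw*.
D: fails — tR²s but no w* with sR²w* and tRw*.
E: ✓.
Valid on: B, E.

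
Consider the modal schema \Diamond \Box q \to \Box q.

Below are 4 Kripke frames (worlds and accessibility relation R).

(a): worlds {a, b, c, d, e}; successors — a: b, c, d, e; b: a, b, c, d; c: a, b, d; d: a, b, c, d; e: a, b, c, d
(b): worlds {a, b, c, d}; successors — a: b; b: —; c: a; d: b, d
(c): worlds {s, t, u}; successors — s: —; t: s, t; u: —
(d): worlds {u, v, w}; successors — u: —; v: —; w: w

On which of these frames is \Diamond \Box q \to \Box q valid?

The schema corresponds to the Euclidean property: \forall x \forall y \forall z (Rxy \wedge Rxz \to Ryz).
(a): fails — Rab and Rae but not Rbe.
(b): fails — Rab and Rab but not Rbb.
(c): fails — Rts and Rtt but not Rst.
(d): holds.
Valid on: (d).

(d)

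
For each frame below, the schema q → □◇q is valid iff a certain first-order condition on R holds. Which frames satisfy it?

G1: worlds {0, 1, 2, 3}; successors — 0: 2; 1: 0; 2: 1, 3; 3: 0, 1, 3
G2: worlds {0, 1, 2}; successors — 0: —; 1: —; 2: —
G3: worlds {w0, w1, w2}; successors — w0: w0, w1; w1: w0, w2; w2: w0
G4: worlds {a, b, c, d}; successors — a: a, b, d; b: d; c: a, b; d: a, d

The schema corresponds to symmetry: ∀x ∀y (Rxy → Ryx).
G1: fails — R10 but not R01.
G2: condition met.
G3: fails — Rw1w2 but not Rw2w1.
G4: fails — Rab but not Rba.
Valid on: G2.

G2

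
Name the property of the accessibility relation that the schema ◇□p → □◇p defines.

Suppose ◇□p→□◇p is valid. Take Rxy, Rxz and set V(p)={w : Ryw}. Then □p at y so ◇□p at x, so □◇p at x, so ◇p at z, giving w with Rzw and Ryw.
Conversely, on a frame with convergence the schema holds at every world under every valuation.
So the correspondent is convergence.

convergence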